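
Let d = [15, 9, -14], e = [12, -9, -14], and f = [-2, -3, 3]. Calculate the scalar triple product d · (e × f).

e × f:
i: (-9)·3 - (-14)·(-3) = -27 - 42 = -69
j: (-14)·(-2) - 12·3 = 28 - 36 = -8
k: 12·(-3) - (-9)·(-2) = -36 - 18 = -54
e × f = (-69, -8, -54)
d · (e × f) = 15·(-69) + 9·(-8) + (-14)·(-54) = -1035 - 72 + 756 = -351

-351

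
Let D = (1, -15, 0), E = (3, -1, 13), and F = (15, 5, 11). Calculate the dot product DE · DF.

451

DE = E − D = (2, 14, 13)
DF = F − D = (14, 20, 11)
DE · DF = 2·14 + 14·20 + 13·11 = 28 + 280 + 143 = 451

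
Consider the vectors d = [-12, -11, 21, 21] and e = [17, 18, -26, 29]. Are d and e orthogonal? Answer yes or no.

d · e = (-12)·17 + (-11)·18 + 21·(-26) + 21·29 = -204 - 198 - 546 + 609 = -339
Nonzero, so the vectors are not orthogonal.

no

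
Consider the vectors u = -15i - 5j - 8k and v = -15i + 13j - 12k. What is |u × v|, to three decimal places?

321.552

i: (-5)·(-12) - (-8)·13 = 60 - (-104) = 164
j: (-8)·(-15) - (-15)·(-12) = 120 - 180 = -60
k: (-15)·13 - (-5)·(-15) = -195 - 75 = -270
u × v = (164, -60, -270)
|u × v| = √(164² + (-60)² + (-270)²) = √103396 ≈ 321.5525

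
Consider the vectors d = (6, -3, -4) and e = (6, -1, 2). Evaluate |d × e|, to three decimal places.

i: (-3)·2 - (-4)·(-1) = -6 - 4 = -10
j: (-4)·6 - 6·2 = -24 - 12 = -36
k: 6·(-1) - (-3)·6 = -6 - (-18) = 12
d × e = (-10, -36, 12)
|d × e| = √((-10)² + (-36)² + 12²) = √1540 ≈ 39.2428

39.243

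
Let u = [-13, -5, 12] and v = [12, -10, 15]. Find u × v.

(45, 339, 190)

i: (-5)·15 - 12·(-10) = -75 - (-120) = 45
j: 12·12 - (-13)·15 = 144 - (-195) = 339
k: (-13)·(-10) - (-5)·12 = 130 - (-60) = 190
u × v = (45, 339, 190)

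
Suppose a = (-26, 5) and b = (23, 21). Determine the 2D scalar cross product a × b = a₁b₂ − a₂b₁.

(-26)·21 - 5·23 = -546 - 115 = -661

-661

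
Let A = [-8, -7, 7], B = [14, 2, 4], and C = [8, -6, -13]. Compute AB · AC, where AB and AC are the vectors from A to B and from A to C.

AB = B − A = (22, 9, -3)
AC = C − A = (16, 1, -20)
AB · AC = 22·16 + 9·1 + (-3)·(-20) = 352 + 9 + 60 = 421

421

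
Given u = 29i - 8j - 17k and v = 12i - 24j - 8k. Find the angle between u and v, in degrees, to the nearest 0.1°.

45.7

u · v = 29·12 + (-8)·(-24) + (-17)·(-8) = 348 + 192 + 136 = 676
|u|² = 841 + 64 + 289 = 1194,  |u| = √1194 ≈ 34.554305
|v|² = 144 + 576 + 64 = 784,  |v| = √784 ≈ 28.000000
cos θ = 676 / (34.554305 · 28.000000) ≈ 0.69869
θ = arccos(0.69869) ≈ 45.7°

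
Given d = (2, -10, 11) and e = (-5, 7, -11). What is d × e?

i: (-10)·(-11) - 11·7 = 110 - 77 = 33
j: 11·(-5) - 2·(-11) = -55 - (-22) = -33
k: 2·7 - (-10)·(-5) = 14 - 50 = -36
d × e = (33, -33, -36)

(33, -33, -36)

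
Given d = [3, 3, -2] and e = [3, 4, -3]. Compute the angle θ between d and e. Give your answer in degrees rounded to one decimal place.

9.2

d · e = 3·3 + 3·4 + (-2)·(-3) = 9 + 12 + 6 = 27
|d|² = 9 + 9 + 4 = 22,  |d| = √22 ≈ 4.690416
|e|² = 9 + 16 + 9 = 34,  |e| = √34 ≈ 5.830952
cos θ = 27 / (4.690416 · 5.830952) ≈ 0.98722
θ = arccos(0.98722) ≈ 9.2°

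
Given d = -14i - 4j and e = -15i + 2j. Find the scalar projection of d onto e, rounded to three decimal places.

13.349

d · e = (-14)·(-15) + (-4)·2 = 210 - 8 = 202
|e| = √(225 + 4) = √229 ≈ 15.1327
comp_e d = 202 / √229 ≈ 13.349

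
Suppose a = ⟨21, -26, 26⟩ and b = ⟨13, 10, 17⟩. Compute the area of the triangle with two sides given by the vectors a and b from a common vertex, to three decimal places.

i: (-26)·17 - 26·10 = -442 - 260 = -702
j: 26·13 - 21·17 = 338 - 357 = -19
k: 21·10 - (-26)·13 = 210 - (-338) = 548
a × b = (-702, -19, 548)
|a × b| = √((-702)² + (-19)² + 548²) = √793469 ≈ 890.7688
area = ½ · 890.7688 ≈ 445.384

445.384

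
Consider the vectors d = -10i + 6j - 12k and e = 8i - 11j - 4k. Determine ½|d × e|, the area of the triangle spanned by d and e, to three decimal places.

108.023

i: 6·(-4) - (-12)·(-11) = -24 - 132 = -156
j: (-12)·8 - (-10)·(-4) = -96 - 40 = -136
k: (-10)·(-11) - 6·8 = 110 - 48 = 62
d × e = (-156, -136, 62)
|d × e| = √((-156)² + (-136)² + 62²) = √46676 ≈ 216.0463
area = ½ · 216.0463 ≈ 108.023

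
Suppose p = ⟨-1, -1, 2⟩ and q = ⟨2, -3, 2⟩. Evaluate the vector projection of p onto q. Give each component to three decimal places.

(0.588, -0.882, 0.588)

p · q = (-1)·2 + (-1)·(-3) + 2·2 = -2 + 3 + 4 = 5
|q|² = 4 + 9 + 4 = 17
proj_q p = (5/17) · (2, -3, 2) ≈ (0.588, -0.882, 0.588)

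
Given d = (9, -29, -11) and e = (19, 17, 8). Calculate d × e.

(-45, -281, 704)

i: (-29)·8 - (-11)·17 = -232 - (-187) = -45
j: (-11)·19 - 9·8 = -209 - 72 = -281
k: 9·17 - (-29)·19 = 153 - (-551) = 704
d × e = (-45, -281, 704)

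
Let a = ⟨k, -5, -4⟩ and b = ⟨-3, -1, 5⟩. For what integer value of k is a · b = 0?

a · b = k·(-3) + (-5)·(-1) + (-4)·5 = -15 - 3k
Set equal to 0: -3k = 15, so k = -5.

-5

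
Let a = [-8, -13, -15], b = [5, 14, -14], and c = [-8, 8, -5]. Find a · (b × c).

-4397

b × c:
i: 14·(-5) - (-14)·8 = -70 - (-112) = 42
j: (-14)·(-8) - 5·(-5) = 112 - (-25) = 137
k: 5·8 - 14·(-8) = 40 - (-112) = 152
b × c = (42, 137, 152)
a · (b × c) = (-8)·42 + (-13)·137 + (-15)·152 = -336 - 1781 - 2280 = -4397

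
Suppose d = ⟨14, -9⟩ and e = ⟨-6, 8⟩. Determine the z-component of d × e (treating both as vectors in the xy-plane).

14·8 - (-9)·(-6) = 112 - 54 = 58

58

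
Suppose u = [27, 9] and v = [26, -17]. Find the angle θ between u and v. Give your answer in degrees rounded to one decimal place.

u · v = 27·26 + 9·(-17) = 702 - 153 = 549
|u|² = 729 + 81 = 810,  |u| = √810 ≈ 28.460499
|v|² = 676 + 289 = 965,  |v| = √965 ≈ 31.064449
cos θ = 549 / (28.460499 · 31.064449) ≈ 0.62096
θ = arccos(0.62096) ≈ 51.6°

51.6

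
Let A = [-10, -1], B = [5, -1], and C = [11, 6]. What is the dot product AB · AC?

315

AB = B − A = (15, 0)
AC = C − A = (21, 7)
AB · AC = 15·21 + 0·7 = 315 + 0 = 315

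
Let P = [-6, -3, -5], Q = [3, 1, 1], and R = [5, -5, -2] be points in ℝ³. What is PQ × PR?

(24, 39, -62)

PQ = (9, 4, 6)
PR = (11, -2, 3)
i: 4·3 - 6·(-2) = 12 - (-12) = 24
j: 6·11 - 9·3 = 66 - 27 = 39
k: 9·(-2) - 4·11 = -18 - 44 = -62
PQ × PR = (24, 39, -62)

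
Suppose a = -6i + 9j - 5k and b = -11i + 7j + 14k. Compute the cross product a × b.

(161, 139, 57)

i: 9·14 - (-5)·7 = 126 - (-35) = 161
j: (-5)·(-11) - (-6)·14 = 55 - (-84) = 139
k: (-6)·7 - 9·(-11) = -42 - (-99) = 57
a × b = (161, 139, 57)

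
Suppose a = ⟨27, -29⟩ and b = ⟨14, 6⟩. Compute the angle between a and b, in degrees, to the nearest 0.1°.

a · b = 27·14 + (-29)·6 = 378 - 174 = 204
|a|² = 729 + 841 = 1570,  |a| = √1570 ≈ 39.623226
|b|² = 196 + 36 = 232,  |b| = √232 ≈ 15.231546
cos θ = 204 / (39.623226 · 15.231546) ≈ 0.33802
θ = arccos(0.33802) ≈ 70.2°

70.2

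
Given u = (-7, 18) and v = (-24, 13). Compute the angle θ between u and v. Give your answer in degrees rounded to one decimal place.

u · v = (-7)·(-24) + 18·13 = 168 + 234 = 402
|u|² = 49 + 324 = 373,  |u| = √373 ≈ 19.313208
|v|² = 576 + 169 = 745,  |v| = √745 ≈ 27.294688
cos θ = 402 / (19.313208 · 27.294688) ≈ 0.76259
θ = arccos(0.76259) ≈ 40.3°

40.3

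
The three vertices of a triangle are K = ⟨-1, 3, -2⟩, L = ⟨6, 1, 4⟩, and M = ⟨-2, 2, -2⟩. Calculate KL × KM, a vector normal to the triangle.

KL = (7, -2, 6)
KM = (-1, -1, 0)
i: (-2)·0 - 6·(-1) = 0 - (-6) = 6
j: 6·(-1) - 7·0 = -6 - 0 = -6
k: 7·(-1) - (-2)·(-1) = -7 - 2 = -9
KL × KM = (6, -6, -9)

(6, -6, -9)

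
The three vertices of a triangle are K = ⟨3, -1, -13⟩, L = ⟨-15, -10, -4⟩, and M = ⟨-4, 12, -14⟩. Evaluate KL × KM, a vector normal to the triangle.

(-108, -81, -297)

KL = (-18, -9, 9)
KM = (-7, 13, -1)
i: (-9)·(-1) - 9·13 = 9 - 117 = -108
j: 9·(-7) - (-18)·(-1) = -63 - 18 = -81
k: (-18)·13 - (-9)·(-7) = -234 - 63 = -297
KL × KM = (-108, -81, -297)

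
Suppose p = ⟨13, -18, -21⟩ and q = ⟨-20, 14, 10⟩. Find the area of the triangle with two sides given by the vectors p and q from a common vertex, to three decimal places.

179.430

i: (-18)·10 - (-21)·14 = -180 - (-294) = 114
j: (-21)·(-20) - 13·10 = 420 - 130 = 290
k: 13·14 - (-18)·(-20) = 182 - 360 = -178
p × q = (114, 290, -178)
|p × q| = √(114² + 290² + (-178)²) = √128780 ≈ 358.8593
area = ½ · 358.8593 ≈ 179.430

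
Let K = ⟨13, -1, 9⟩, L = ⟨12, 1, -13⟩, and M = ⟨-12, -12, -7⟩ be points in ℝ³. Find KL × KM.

KL = (-1, 2, -22)
KM = (-25, -11, -16)
i: 2·(-16) - (-22)·(-11) = -32 - 242 = -274
j: (-22)·(-25) - (-1)·(-16) = 550 - 16 = 534
k: (-1)·(-11) - 2·(-25) = 11 - (-50) = 61
KL × KM = (-274, 534, 61)

(-274, 534, 61)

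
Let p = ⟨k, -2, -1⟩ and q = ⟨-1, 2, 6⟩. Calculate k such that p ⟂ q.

p · q = k·(-1) + (-2)·2 + (-1)·6 = -10 - 1k
Set equal to 0: -1k = 10, so k = -10.

-10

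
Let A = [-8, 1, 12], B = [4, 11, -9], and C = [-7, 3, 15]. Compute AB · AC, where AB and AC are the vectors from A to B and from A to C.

AB = B − A = (12, 10, -21)
AC = C − A = (1, 2, 3)
AB · AC = 12·1 + 10·2 + (-21)·3 = 12 + 20 - 63 = -31

-31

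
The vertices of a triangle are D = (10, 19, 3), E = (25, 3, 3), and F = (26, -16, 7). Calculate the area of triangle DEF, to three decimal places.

DE = (15, -16, 0),  DF = (16, -35, 4)
i: (-16)·4 - 0·(-35) = -64 - 0 = -64
j: 0·16 - 15·4 = 0 - 60 = -60
k: 15·(-35) - (-16)·16 = -525 - (-256) = -269
DE × DF = (-64, -60, -269)
|DE × DF| = √80057 ≈ 282.9435
area = ½ · 282.9435 ≈ 141.472

141.472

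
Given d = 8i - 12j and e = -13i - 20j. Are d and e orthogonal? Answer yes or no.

no

d · e = 8·(-13) + (-12)·(-20) = -104 + 240 = 136
Nonzero, so the vectors are not orthogonal.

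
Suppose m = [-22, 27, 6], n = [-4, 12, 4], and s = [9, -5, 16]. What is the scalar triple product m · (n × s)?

n × s:
i: 12·16 - 4·(-5) = 192 - (-20) = 212
j: 4·9 - (-4)·16 = 36 - (-64) = 100
k: (-4)·(-5) - 12·9 = 20 - 108 = -88
n × s = (212, 100, -88)
m · (n × s) = (-22)·212 + 27·100 + 6·(-88) = -4664 + 2700 - 528 = -2492

-2492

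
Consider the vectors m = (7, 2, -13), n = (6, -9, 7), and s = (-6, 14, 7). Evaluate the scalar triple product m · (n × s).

-1685

n × s:
i: (-9)·7 - 7·14 = -63 - 98 = -161
j: 7·(-6) - 6·7 = -42 - 42 = -84
k: 6·14 - (-9)·(-6) = 84 - 54 = 30
n × s = (-161, -84, 30)
m · (n × s) = 7·(-161) + 2·(-84) + (-13)·30 = -1127 - 168 - 390 = -1685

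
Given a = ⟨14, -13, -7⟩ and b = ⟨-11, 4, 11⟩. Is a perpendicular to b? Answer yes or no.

no

a · b = 14·(-11) + (-13)·4 + (-7)·11 = -154 - 52 - 77 = -283
Nonzero, so the vectors are not orthogonal.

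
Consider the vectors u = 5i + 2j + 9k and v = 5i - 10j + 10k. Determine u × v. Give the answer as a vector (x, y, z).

i: 2·10 - 9·(-10) = 20 - (-90) = 110
j: 9·5 - 5·10 = 45 - 50 = -5
k: 5·(-10) - 2·5 = -50 - 10 = -60
u × v = (110, -5, -60)

(110, -5, -60)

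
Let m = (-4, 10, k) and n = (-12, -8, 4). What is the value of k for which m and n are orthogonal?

m · n = (-4)·(-12) + 10·(-8) + k·4 = -32 + 4k
Set equal to 0: 4k = 32, so k = 8.

8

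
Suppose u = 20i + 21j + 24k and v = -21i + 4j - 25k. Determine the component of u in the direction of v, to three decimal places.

u · v = 20·(-21) + 21·4 + 24·(-25) = -420 + 84 - 600 = -936
|v| = √(441 + 16 + 625) = √1082 ≈ 32.8938
comp_v u = -936 / √1082 ≈ -28.455

-28.455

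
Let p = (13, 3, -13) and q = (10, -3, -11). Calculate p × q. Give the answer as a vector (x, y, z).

(-72, 13, -69)

i: 3·(-11) - (-13)·(-3) = -33 - 39 = -72
j: (-13)·10 - 13·(-11) = -130 - (-143) = 13
k: 13·(-3) - 3·10 = -39 - 30 = -69
p × q = (-72, 13, -69)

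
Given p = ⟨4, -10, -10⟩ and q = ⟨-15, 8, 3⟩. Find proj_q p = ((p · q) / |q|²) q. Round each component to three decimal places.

p · q = 4·(-15) + (-10)·8 + (-10)·3 = -60 - 80 - 30 = -170
|q|² = 225 + 64 + 9 = 298
proj_q p = (-170/298) · (-15, 8, 3) ≈ (8.557, -4.564, -1.711)

(8.557, -4.564, -1.711)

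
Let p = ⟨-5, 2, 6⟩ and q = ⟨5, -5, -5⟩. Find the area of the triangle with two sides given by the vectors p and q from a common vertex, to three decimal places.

12.748

i: 2·(-5) - 6·(-5) = -10 - (-30) = 20
j: 6·5 - (-5)·(-5) = 30 - 25 = 5
k: (-5)·(-5) - 2·5 = 25 - 10 = 15
p × q = (20, 5, 15)
|p × q| = √(20² + 5² + 15²) = √650 ≈ 25.4951
area = ½ · 25.4951 ≈ 12.748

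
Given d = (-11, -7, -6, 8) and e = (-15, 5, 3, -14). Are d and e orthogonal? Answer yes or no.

d · e = (-11)·(-15) + (-7)·5 + (-6)·3 + 8·(-14) = 165 - 35 - 18 - 112 = 0
Zero, so the vectors are orthogonal.

yes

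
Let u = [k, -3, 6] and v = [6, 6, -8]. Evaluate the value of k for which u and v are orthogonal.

11

u · v = k·6 + (-3)·6 + 6·(-8) = -66 + 6k
Set equal to 0: 6k = 66, so k = 11.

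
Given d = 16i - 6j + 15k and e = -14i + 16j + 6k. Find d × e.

(-276, -306, 172)

i: (-6)·6 - 15·16 = -36 - 240 = -276
j: 15·(-14) - 16·6 = -210 - 96 = -306
k: 16·16 - (-6)·(-14) = 256 - 84 = 172
d × e = (-276, -306, 172)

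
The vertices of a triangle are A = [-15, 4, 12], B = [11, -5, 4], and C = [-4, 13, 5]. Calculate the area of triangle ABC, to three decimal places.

185.708

AB = (26, -9, -8),  AC = (11, 9, -7)
i: (-9)·(-7) - (-8)·9 = 63 - (-72) = 135
j: (-8)·11 - 26·(-7) = -88 - (-182) = 94
k: 26·9 - (-9)·11 = 234 - (-99) = 333
AB × AC = (135, 94, 333)
|AB × AC| = √137950 ≈ 371.4162
area = ½ · 371.4162 ≈ 185.708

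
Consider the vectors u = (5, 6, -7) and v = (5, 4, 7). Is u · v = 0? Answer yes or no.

yes

u · v = 5·5 + 6·4 + (-7)·7 = 25 + 24 - 49 = 0
Zero, so the vectors are orthogonal.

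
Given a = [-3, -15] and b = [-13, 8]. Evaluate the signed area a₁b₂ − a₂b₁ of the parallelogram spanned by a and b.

(-3)·8 - (-15)·(-13) = -24 - 195 = -219

-219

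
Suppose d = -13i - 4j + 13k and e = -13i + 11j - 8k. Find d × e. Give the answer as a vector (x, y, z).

(-111, -273, -195)

i: (-4)·(-8) - 13·11 = 32 - 143 = -111
j: 13·(-13) - (-13)·(-8) = -169 - 104 = -273
k: (-13)·11 - (-4)·(-13) = -143 - 52 = -195
d × e = (-111, -273, -195)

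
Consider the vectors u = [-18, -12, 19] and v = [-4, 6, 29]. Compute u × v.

i: (-12)·29 - 19·6 = -348 - 114 = -462
j: 19·(-4) - (-18)·29 = -76 - (-522) = 446
k: (-18)·6 - (-12)·(-4) = -108 - 48 = -156
u × v = (-462, 446, -156)

(-462, 446, -156)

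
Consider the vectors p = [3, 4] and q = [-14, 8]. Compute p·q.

p · q = 3·(-14) + 4·8 = -42 + 32 = -10

-10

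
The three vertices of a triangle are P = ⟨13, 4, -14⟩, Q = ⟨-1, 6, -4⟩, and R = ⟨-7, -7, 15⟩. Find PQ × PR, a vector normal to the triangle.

PQ = (-14, 2, 10)
PR = (-20, -11, 29)
i: 2·29 - 10·(-11) = 58 - (-110) = 168
j: 10·(-20) - (-14)·29 = -200 - (-406) = 206
k: (-14)·(-11) - 2·(-20) = 154 - (-40) = 194
PQ × PR = (168, 206, 194)

(168, 206, 194)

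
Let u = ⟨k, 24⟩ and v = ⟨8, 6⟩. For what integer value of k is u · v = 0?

-18

u · v = k·8 + 24·6 = 144 + 8k
Set equal to 0: 8k = -144, so k = -18.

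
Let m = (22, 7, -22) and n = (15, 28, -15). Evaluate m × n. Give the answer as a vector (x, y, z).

i: 7·(-15) - (-22)·28 = -105 - (-616) = 511
j: (-22)·15 - 22·(-15) = -330 - (-330) = 0
k: 22·28 - 7·15 = 616 - 105 = 511
m × n = (511, 0, 511)

(511, 0, 511)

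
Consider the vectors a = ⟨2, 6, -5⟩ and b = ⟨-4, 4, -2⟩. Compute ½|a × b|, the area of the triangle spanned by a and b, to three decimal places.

i: 6·(-2) - (-5)·4 = -12 - (-20) = 8
j: (-5)·(-4) - 2·(-2) = 20 - (-4) = 24
k: 2·4 - 6·(-4) = 8 - (-24) = 32
a × b = (8, 24, 32)
|a × b| = √(8² + 24² + 32²) = √1664 ≈ 40.7922
area = ½ · 40.7922 ≈ 20.396

20.396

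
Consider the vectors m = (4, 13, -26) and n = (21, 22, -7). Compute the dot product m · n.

552

m · n = 4·21 + 13·22 + (-26)·(-7) = 84 + 286 + 182 = 552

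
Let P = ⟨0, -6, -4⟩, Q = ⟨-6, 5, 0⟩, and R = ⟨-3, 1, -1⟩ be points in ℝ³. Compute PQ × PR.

(5, 6, -9)

PQ = (-6, 11, 4)
PR = (-3, 7, 3)
i: 11·3 - 4·7 = 33 - 28 = 5
j: 4·(-3) - (-6)·3 = -12 - (-18) = 6
k: (-6)·7 - 11·(-3) = -42 - (-33) = -9
PQ × PR = (5, 6, -9)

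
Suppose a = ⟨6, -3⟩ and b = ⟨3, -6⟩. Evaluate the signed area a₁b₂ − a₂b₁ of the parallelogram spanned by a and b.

-27

6·(-6) - (-3)·3 = -36 - (-9) = -27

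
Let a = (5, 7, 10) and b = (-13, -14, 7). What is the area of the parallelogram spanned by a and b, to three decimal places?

251.768

i: 7·7 - 10·(-14) = 49 - (-140) = 189
j: 10·(-13) - 5·7 = -130 - 35 = -165
k: 5·(-14) - 7·(-13) = -70 - (-91) = 21
a × b = (189, -165, 21)
|a × b| = √(189² + (-165)² + 21²) = √63387 ≈ 251.7678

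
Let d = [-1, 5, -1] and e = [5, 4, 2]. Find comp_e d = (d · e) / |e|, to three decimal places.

1.938

d · e = (-1)·5 + 5·4 + (-1)·2 = -5 + 20 - 2 = 13
|e| = √(25 + 16 + 4) = √45 ≈ 6.7082
comp_e d = 13 / √45 ≈ 1.938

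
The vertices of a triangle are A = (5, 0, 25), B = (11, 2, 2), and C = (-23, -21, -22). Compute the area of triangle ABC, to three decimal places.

AB = (6, 2, -23),  AC = (-28, -21, -47)
i: 2·(-47) - (-23)·(-21) = -94 - 483 = -577
j: (-23)·(-28) - 6·(-47) = 644 - (-282) = 926
k: 6·(-21) - 2·(-28) = -126 - (-56) = -70
AB × AC = (-577, 926, -70)
|AB × AC| = √1195305 ≈ 1093.3001
area = ½ · 1093.3001 ≈ 546.650

546.650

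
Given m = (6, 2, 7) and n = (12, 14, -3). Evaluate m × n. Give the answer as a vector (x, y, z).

i: 2·(-3) - 7·14 = -6 - 98 = -104
j: 7·12 - 6·(-3) = 84 - (-18) = 102
k: 6·14 - 2·12 = 84 - 24 = 60
m × n = (-104, 102, 60)

(-104, 102, 60)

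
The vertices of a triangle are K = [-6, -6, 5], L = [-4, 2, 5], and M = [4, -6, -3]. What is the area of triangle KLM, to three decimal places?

KL = (2, 8, 0),  KM = (10, 0, -8)
i: 8·(-8) - 0·0 = -64 - 0 = -64
j: 0·10 - 2·(-8) = 0 - (-16) = 16
k: 2·0 - 8·10 = 0 - 80 = -80
KL × KM = (-64, 16, -80)
|KL × KM| = √10752 ≈ 103.6919
area = ½ · 103.6919 ≈ 51.846

51.846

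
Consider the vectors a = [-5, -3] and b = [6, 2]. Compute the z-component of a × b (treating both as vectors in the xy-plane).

(-5)·2 - (-3)·6 = -10 - (-18) = 8

8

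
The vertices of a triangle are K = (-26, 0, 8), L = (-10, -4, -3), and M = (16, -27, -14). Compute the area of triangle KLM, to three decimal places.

177.114

KL = (16, -4, -11),  KM = (42, -27, -22)
i: (-4)·(-22) - (-11)·(-27) = 88 - 297 = -209
j: (-11)·42 - 16·(-22) = -462 - (-352) = -110
k: 16·(-27) - (-4)·42 = -432 - (-168) = -264
KL × KM = (-209, -110, -264)
|KL × KM| = √125477 ≈ 354.2273
area = ½ · 354.2273 ≈ 177.114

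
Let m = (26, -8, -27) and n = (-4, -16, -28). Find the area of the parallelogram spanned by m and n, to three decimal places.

i: (-8)·(-28) - (-27)·(-16) = 224 - 432 = -208
j: (-27)·(-4) - 26·(-28) = 108 - (-728) = 836
k: 26·(-16) - (-8)·(-4) = -416 - 32 = -448
m × n = (-208, 836, -448)
|m × n| = √((-208)² + 836² + (-448)²) = √942864 ≈ 971.0118

971.012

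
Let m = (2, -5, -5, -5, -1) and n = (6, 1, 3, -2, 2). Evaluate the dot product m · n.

m · n = 2·6 + (-5)·1 + (-5)·3 + (-5)·(-2) + (-1)·2 = 12 - 5 - 15 + 10 - 2 = 0

0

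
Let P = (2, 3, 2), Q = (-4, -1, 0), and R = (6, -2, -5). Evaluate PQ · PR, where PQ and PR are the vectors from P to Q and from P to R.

PQ = Q − P = (-6, -4, -2)
PR = R − P = (4, -5, -7)
PQ · PR = (-6)·4 + (-4)·(-5) + (-2)·(-7) = -24 + 20 + 14 = 10

10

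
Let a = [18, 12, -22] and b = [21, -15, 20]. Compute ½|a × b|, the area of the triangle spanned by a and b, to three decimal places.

488.945

i: 12·20 - (-22)·(-15) = 240 - 330 = -90
j: (-22)·21 - 18·20 = -462 - 360 = -822
k: 18·(-15) - 12·21 = -270 - 252 = -522
a × b = (-90, -822, -522)
|a × b| = √((-90)² + (-822)² + (-522)²) = √956268 ≈ 977.8896
area = ½ · 977.8896 ≈ 488.945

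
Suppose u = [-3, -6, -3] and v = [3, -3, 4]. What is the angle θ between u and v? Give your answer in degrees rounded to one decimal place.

94.0

u · v = (-3)·3 + (-6)·(-3) + (-3)·4 = -9 + 18 - 12 = -3
|u|² = 9 + 36 + 9 = 54,  |u| = √54 ≈ 7.348469
|v|² = 9 + 9 + 16 = 34,  |v| = √34 ≈ 5.830952
cos θ = -3 / (7.348469 · 5.830952) ≈ -0.07001
θ = arccos(-0.07001) ≈ 94.0°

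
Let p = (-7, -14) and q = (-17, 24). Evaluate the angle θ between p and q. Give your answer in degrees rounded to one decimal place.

p · q = (-7)·(-17) + (-14)·24 = 119 - 336 = -217
|p|² = 49 + 196 = 245,  |p| = √245 ≈ 15.652476
|q|² = 289 + 576 = 865,  |q| = √865 ≈ 29.410882
cos θ = -217 / (15.652476 · 29.410882) ≈ -0.47138
θ = arccos(-0.47138) ≈ 118.1°

118.1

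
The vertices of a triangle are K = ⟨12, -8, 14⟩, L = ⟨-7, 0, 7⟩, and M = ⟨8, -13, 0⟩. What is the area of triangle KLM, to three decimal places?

153.608

KL = (-19, 8, -7),  KM = (-4, -5, -14)
i: 8·(-14) - (-7)·(-5) = -112 - 35 = -147
j: (-7)·(-4) - (-19)·(-14) = 28 - 266 = -238
k: (-19)·(-5) - 8·(-4) = 95 - (-32) = 127
KL × KM = (-147, -238, 127)
|KL × KM| = √94382 ≈ 307.2165
area = ½ · 307.2165 ≈ 153.608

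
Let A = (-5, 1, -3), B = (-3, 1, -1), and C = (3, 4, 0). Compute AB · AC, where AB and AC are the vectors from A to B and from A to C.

AB = B − A = (2, 0, 2)
AC = C − A = (8, 3, 3)
AB · AC = 2·8 + 0·3 + 2·3 = 16 + 0 + 6 = 22

22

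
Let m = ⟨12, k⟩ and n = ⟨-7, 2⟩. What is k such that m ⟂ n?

m · n = 12·(-7) + k·2 = -84 + 2k
Set equal to 0: 2k = 84, so k = 42.

42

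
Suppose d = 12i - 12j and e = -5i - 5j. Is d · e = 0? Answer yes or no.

yes

d · e = 12·(-5) + (-12)·(-5) = -60 + 60 = 0
Zero, so the vectors are orthogonal.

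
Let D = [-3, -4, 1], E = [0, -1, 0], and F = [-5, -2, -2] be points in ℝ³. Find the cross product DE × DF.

DE = (3, 3, -1)
DF = (-2, 2, -3)
i: 3·(-3) - (-1)·2 = -9 - (-2) = -7
j: (-1)·(-2) - 3·(-3) = 2 - (-9) = 11
k: 3·2 - 3·(-2) = 6 - (-6) = 12
DE × DF = (-7, 11, 12)

(-7, 11, 12)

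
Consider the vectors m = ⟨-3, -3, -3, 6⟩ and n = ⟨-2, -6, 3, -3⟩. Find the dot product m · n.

m · n = (-3)·(-2) + (-3)·(-6) + (-3)·3 + 6·(-3) = 6 + 18 - 9 - 18 = -3

-3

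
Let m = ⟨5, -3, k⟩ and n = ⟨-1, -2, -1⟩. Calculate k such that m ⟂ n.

1

m · n = 5·(-1) + (-3)·(-2) + k·(-1) = 1 - 1k
Set equal to 0: -1k = -1, so k = 1.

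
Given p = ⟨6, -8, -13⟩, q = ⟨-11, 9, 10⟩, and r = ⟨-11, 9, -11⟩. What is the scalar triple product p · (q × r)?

714

q × r:
i: 9·(-11) - 10·9 = -99 - 90 = -189
j: 10·(-11) - (-11)·(-11) = -110 - 121 = -231
k: (-11)·9 - 9·(-11) = -99 - (-99) = 0
q × r = (-189, -231, 0)
p · (q × r) = 6·(-189) + (-8)·(-231) + (-13)·0 = -1134 + 1848 + 0 = 714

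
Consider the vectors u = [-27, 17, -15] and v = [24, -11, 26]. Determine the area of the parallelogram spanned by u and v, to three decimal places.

453.888

i: 17·26 - (-15)·(-11) = 442 - 165 = 277
j: (-15)·24 - (-27)·26 = -360 - (-702) = 342
k: (-27)·(-11) - 17·24 = 297 - 408 = -111
u × v = (277, 342, -111)
|u × v| = √(277² + 342² + (-111)²) = √206014 ≈ 453.8877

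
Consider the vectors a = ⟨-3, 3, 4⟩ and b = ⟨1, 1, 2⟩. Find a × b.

i: 3·2 - 4·1 = 6 - 4 = 2
j: 4·1 - (-3)·2 = 4 - (-6) = 10
k: (-3)·1 - 3·1 = -3 - 3 = -6
a × b = (2, 10, -6)

(2, 10, -6)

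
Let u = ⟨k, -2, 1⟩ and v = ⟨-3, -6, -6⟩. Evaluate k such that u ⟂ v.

u · v = k·(-3) + (-2)·(-6) + 1·(-6) = 6 - 3k
Set equal to 0: -3k = -6, so k = 2.

2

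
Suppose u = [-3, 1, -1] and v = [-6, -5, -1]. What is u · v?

u · v = (-3)·(-6) + 1·(-5) + (-1)·(-1) = 18 - 5 + 1 = 14

14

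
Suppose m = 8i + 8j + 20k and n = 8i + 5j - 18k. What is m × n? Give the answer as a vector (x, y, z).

(-244, 304, -24)

i: 8·(-18) - 20·5 = -144 - 100 = -244
j: 20·8 - 8·(-18) = 160 - (-144) = 304
k: 8·5 - 8·8 = 40 - 64 = -24
m × n = (-244, 304, -24)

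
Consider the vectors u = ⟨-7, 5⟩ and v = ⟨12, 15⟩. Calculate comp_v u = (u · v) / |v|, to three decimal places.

-0.469

u · v = (-7)·12 + 5·15 = -84 + 75 = -9
|v| = √(144 + 225) = √369 ≈ 19.2094
comp_v u = -9 / √369 ≈ -0.469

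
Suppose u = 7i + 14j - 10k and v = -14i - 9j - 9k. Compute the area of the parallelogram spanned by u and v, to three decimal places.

324.891

i: 14·(-9) - (-10)·(-9) = -126 - 90 = -216
j: (-10)·(-14) - 7·(-9) = 140 - (-63) = 203
k: 7·(-9) - 14·(-14) = -63 - (-196) = 133
u × v = (-216, 203, 133)
|u × v| = √((-216)² + 203² + 133²) = √105554 ≈ 324.8908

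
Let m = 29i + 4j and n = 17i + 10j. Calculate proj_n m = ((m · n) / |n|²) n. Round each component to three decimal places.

(23.293, 13.702)

m · n = 29·17 + 4·10 = 493 + 40 = 533
|n|² = 289 + 100 = 389
proj_n m = (533/389) · (17, 10) ≈ (23.293, 13.702)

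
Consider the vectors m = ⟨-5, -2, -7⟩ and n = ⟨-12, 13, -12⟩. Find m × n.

(115, 24, -89)

i: (-2)·(-12) - (-7)·13 = 24 - (-91) = 115
j: (-7)·(-12) - (-5)·(-12) = 84 - 60 = 24
k: (-5)·13 - (-2)·(-12) = -65 - 24 = -89
m × n = (115, 24, -89)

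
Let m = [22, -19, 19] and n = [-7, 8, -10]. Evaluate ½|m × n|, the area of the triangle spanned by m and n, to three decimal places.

52.110

i: (-19)·(-10) - 19·8 = 190 - 152 = 38
j: 19·(-7) - 22·(-10) = -133 - (-220) = 87
k: 22·8 - (-19)·(-7) = 176 - 133 = 43
m × n = (38, 87, 43)
|m × n| = √(38² + 87² + 43²) = √10862 ≈ 104.2209
area = ½ · 104.2209 ≈ 52.110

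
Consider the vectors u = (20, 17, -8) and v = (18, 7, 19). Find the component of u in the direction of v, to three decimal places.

u · v = 20·18 + 17·7 + (-8)·19 = 360 + 119 - 152 = 327
|v| = √(324 + 49 + 361) = √734 ≈ 27.0924
comp_v u = 327 / √734 ≈ 12.070

12.070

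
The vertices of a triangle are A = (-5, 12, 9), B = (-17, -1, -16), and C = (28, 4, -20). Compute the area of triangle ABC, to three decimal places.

648.630

AB = (-12, -13, -25),  AC = (33, -8, -29)
i: (-13)·(-29) - (-25)·(-8) = 377 - 200 = 177
j: (-25)·33 - (-12)·(-29) = -825 - 348 = -1173
k: (-12)·(-8) - (-13)·33 = 96 - (-429) = 525
AB × AC = (177, -1173, 525)
|AB × AC| = √1682883 ≈ 1297.2598
area = ½ · 1297.2598 ≈ 648.630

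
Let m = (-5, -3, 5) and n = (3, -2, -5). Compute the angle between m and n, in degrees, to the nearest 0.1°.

m · n = (-5)·3 + (-3)·(-2) + 5·(-5) = -15 + 6 - 25 = -34
|m|² = 25 + 9 + 25 = 59,  |m| = √59 ≈ 7.681146
|n|² = 9 + 4 + 25 = 38,  |n| = √38 ≈ 6.164414
cos θ = -34 / (7.681146 · 6.164414) ≈ -0.71806
θ = arccos(-0.71806) ≈ 135.9°

135.9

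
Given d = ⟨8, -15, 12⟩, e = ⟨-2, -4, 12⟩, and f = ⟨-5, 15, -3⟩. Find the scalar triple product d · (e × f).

-954

e × f:
i: (-4)·(-3) - 12·15 = 12 - 180 = -168
j: 12·(-5) - (-2)·(-3) = -60 - 6 = -66
k: (-2)·15 - (-4)·(-5) = -30 - 20 = -50
e × f = (-168, -66, -50)
d · (e × f) = 8·(-168) + (-15)·(-66) + 12·(-50) = -1344 + 990 - 600 = -954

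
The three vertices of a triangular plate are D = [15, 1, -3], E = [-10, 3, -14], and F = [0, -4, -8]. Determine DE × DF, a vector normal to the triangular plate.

DE = (-25, 2, -11)
DF = (-15, -5, -5)
i: 2·(-5) - (-11)·(-5) = -10 - 55 = -65
j: (-11)·(-15) - (-25)·(-5) = 165 - 125 = 40
k: (-25)·(-5) - 2·(-15) = 125 - (-30) = 155
DE × DF = (-65, 40, 155)

(-65, 40, 155)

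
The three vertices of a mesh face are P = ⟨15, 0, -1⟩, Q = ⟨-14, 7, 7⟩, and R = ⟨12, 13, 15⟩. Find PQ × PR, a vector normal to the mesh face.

PQ = (-29, 7, 8)
PR = (-3, 13, 16)
i: 7·16 - 8·13 = 112 - 104 = 8
j: 8·(-3) - (-29)·16 = -24 - (-464) = 440
k: (-29)·13 - 7·(-3) = -377 - (-21) = -356
PQ × PR = (8, 440, -356)

(8, 440, -356)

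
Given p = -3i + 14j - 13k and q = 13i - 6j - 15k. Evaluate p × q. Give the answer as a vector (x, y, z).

i: 14·(-15) - (-13)·(-6) = -210 - 78 = -288
j: (-13)·13 - (-3)·(-15) = -169 - 45 = -214
k: (-3)·(-6) - 14·13 = 18 - 182 = -164
p × q = (-288, -214, -164)

(-288, -214, -164)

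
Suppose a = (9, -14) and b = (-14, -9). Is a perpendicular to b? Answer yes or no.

yes

a · b = 9·(-14) + (-14)·(-9) = -126 + 126 = 0
Zero, so the vectors are orthogonal.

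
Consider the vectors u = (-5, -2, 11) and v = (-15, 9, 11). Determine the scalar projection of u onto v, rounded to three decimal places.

u · v = (-5)·(-15) + (-2)·9 + 11·11 = 75 - 18 + 121 = 178
|v| = √(225 + 81 + 121) = √427 ≈ 20.6640
comp_v u = 178 / √427 ≈ 8.614

8.614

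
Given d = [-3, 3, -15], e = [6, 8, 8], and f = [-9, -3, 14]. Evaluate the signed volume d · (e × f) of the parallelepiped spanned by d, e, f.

e × f:
i: 8·14 - 8·(-3) = 112 - (-24) = 136
j: 8·(-9) - 6·14 = -72 - 84 = -156
k: 6·(-3) - 8·(-9) = -18 - (-72) = 54
e × f = (136, -156, 54)
d · (e × f) = (-3)·136 + 3·(-156) + (-15)·54 = -408 - 468 - 810 = -1686

-1686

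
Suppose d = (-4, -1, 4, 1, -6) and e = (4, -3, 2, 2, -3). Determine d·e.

15

d · e = (-4)·4 + (-1)·(-3) + 4·2 + 1·2 + (-6)·(-3) = -16 + 3 + 8 + 2 + 18 = 15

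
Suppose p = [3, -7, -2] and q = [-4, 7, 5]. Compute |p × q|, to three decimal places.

i: (-7)·5 - (-2)·7 = -35 - (-14) = -21
j: (-2)·(-4) - 3·5 = 8 - 15 = -7
k: 3·7 - (-7)·(-4) = 21 - 28 = -7
p × q = (-21, -7, -7)
|p × q| = √((-21)² + (-7)² + (-7)²) = √539 ≈ 23.2164

23.216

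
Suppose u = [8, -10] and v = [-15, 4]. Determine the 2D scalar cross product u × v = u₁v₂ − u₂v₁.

-118

8·4 - (-10)·(-15) = 32 - 150 = -118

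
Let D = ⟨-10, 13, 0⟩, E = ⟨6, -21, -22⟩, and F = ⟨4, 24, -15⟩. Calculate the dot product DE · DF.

180

DE = E − D = (16, -34, -22)
DF = F − D = (14, 11, -15)
DE · DF = 16·14 + (-34)·11 + (-22)·(-15) = 224 - 374 + 330 = 180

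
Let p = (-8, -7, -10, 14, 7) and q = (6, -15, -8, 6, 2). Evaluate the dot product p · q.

p · q = (-8)·6 + (-7)·(-15) + (-10)·(-8) + 14·6 + 7·2 = -48 + 105 + 80 + 84 + 14 = 235

235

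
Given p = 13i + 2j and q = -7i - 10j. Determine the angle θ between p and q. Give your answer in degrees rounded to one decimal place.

133.7

p · q = 13·(-7) + 2·(-10) = -91 - 20 = -111
|p|² = 169 + 4 = 173,  |p| = √173 ≈ 13.152946
|q|² = 49 + 100 = 149,  |q| = √149 ≈ 12.206556
cos θ = -111 / (13.152946 · 12.206556) ≈ -0.69136
θ = arccos(-0.69136) ≈ 133.7°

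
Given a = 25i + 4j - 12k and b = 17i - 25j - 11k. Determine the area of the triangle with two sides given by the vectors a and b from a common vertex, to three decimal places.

388.467

i: 4·(-11) - (-12)·(-25) = -44 - 300 = -344
j: (-12)·17 - 25·(-11) = -204 - (-275) = 71
k: 25·(-25) - 4·17 = -625 - 68 = -693
a × b = (-344, 71, -693)
|a × b| = √((-344)² + 71² + (-693)²) = √603626 ≈ 776.9337
area = ½ · 776.9337 ≈ 388.467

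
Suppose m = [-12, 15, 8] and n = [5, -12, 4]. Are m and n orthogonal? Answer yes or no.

no

m · n = (-12)·5 + 15·(-12) + 8·4 = -60 - 180 + 32 = -208
Nonzero, so the vectors are not orthogonal.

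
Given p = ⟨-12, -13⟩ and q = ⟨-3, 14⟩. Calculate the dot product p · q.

p · q = (-12)·(-3) + (-13)·14 = 36 - 182 = -146

-146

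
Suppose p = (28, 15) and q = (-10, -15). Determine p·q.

p · q = 28·(-10) + 15·(-15) = -280 - 225 = -505

-505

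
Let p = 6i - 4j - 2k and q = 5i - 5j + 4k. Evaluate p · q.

p · q = 6·5 + (-4)·(-5) + (-2)·4 = 30 + 20 - 8 = 42

42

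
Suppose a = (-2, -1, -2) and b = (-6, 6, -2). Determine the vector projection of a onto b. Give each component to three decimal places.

(-0.789, 0.789, -0.263)

a · b = (-2)·(-6) + (-1)·6 + (-2)·(-2) = 12 - 6 + 4 = 10
|b|² = 36 + 36 + 4 = 76
proj_b a = (10/76) · (-6, 6, -2) ≈ (-0.789, 0.789, -0.263)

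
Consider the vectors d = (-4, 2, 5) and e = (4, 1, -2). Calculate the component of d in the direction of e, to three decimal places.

d · e = (-4)·4 + 2·1 + 5·(-2) = -16 + 2 - 10 = -24
|e| = √(16 + 1 + 4) = √21 ≈ 4.5826
comp_e d = -24 / √21 ≈ -5.237

-5.237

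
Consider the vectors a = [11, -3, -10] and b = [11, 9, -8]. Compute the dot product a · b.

a · b = 11·11 + (-3)·9 + (-10)·(-8) = 121 - 27 + 80 = 174

174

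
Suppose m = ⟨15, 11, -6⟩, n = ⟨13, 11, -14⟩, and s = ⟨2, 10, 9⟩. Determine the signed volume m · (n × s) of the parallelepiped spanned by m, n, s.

1342

n × s:
i: 11·9 - (-14)·10 = 99 - (-140) = 239
j: (-14)·2 - 13·9 = -28 - 117 = -145
k: 13·10 - 11·2 = 130 - 22 = 108
n × s = (239, -145, 108)
m · (n × s) = 15·239 + 11·(-145) + (-6)·108 = 3585 - 1595 - 648 = 1342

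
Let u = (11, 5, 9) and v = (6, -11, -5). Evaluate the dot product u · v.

u · v = 11·6 + 5·(-11) + 9·(-5) = 66 - 55 - 45 = -34

-34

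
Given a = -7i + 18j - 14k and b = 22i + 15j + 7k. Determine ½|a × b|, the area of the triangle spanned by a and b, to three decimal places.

i: 18·7 - (-14)·15 = 126 - (-210) = 336
j: (-14)·22 - (-7)·7 = -308 - (-49) = -259
k: (-7)·15 - 18·22 = -105 - 396 = -501
a × b = (336, -259, -501)
|a × b| = √(336² + (-259)² + (-501)²) = √430978 ≈ 656.4891
area = ½ · 656.4891 ≈ 328.245

328.245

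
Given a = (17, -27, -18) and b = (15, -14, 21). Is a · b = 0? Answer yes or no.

no

a · b = 17·15 + (-27)·(-14) + (-18)·21 = 255 + 378 - 378 = 255
Nonzero, so the vectors are not orthogonal.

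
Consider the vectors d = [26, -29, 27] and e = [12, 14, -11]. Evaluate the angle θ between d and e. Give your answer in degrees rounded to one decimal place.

d · e = 26·12 + (-29)·14 + 27·(-11) = 312 - 406 - 297 = -391
|d|² = 676 + 841 + 729 = 2246,  |d| = √2246 ≈ 47.391982
|e|² = 144 + 196 + 121 = 461,  |e| = √461 ≈ 21.470911
cos θ = -391 / (47.391982 · 21.470911) ≈ -0.38426
θ = arccos(-0.38426) ≈ 112.6°

112.6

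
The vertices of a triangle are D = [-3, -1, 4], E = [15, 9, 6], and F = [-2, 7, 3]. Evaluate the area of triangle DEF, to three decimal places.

68.978

DE = (18, 10, 2),  DF = (1, 8, -1)
i: 10·(-1) - 2·8 = -10 - 16 = -26
j: 2·1 - 18·(-1) = 2 - (-18) = 20
k: 18·8 - 10·1 = 144 - 10 = 134
DE × DF = (-26, 20, 134)
|DE × DF| = √19032 ≈ 137.9565
area = ½ · 137.9565 ≈ 68.978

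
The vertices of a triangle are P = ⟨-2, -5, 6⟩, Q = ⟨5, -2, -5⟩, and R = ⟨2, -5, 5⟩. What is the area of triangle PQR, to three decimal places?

PQ = (7, 3, -11),  PR = (4, 0, -1)
i: 3·(-1) - (-11)·0 = -3 - 0 = -3
j: (-11)·4 - 7·(-1) = -44 - (-7) = -37
k: 7·0 - 3·4 = 0 - 12 = -12
PQ × PR = (-3, -37, -12)
|PQ × PR| = √1522 ≈ 39.0128
area = ½ · 39.0128 ≈ 19.506

19.506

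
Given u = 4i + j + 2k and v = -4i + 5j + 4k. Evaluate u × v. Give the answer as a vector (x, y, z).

i: 1·4 - 2·5 = 4 - 10 = -6
j: 2·(-4) - 4·4 = -8 - 16 = -24
k: 4·5 - 1·(-4) = 20 - (-4) = 24
u × v = (-6, -24, 24)

(-6, -24, 24)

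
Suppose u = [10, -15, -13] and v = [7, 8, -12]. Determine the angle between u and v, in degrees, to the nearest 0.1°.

u · v = 10·7 + (-15)·8 + (-13)·(-12) = 70 - 120 + 156 = 106
|u|² = 100 + 225 + 169 = 494,  |u| = √494 ≈ 22.226111
|v|² = 49 + 64 + 144 = 257,  |v| = √257 ≈ 16.031220
cos θ = 106 / (22.226111 · 16.031220) ≈ 0.29749
θ = arccos(0.29749) ≈ 72.7°

72.7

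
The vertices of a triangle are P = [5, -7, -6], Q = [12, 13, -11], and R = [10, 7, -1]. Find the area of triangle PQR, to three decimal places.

90.144

PQ = (7, 20, -5),  PR = (5, 14, 5)
i: 20·5 - (-5)·14 = 100 - (-70) = 170
j: (-5)·5 - 7·5 = -25 - 35 = -60
k: 7·14 - 20·5 = 98 - 100 = -2
PQ × PR = (170, -60, -2)
|PQ × PR| = √32504 ≈ 180.2887
area = ½ · 180.2887 ≈ 90.144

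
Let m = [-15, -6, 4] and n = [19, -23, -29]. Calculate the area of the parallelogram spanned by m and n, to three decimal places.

640.561

i: (-6)·(-29) - 4·(-23) = 174 - (-92) = 266
j: 4·19 - (-15)·(-29) = 76 - 435 = -359
k: (-15)·(-23) - (-6)·19 = 345 - (-114) = 459
m × n = (266, -359, 459)
|m × n| = √(266² + (-359)² + 459²) = √410318 ≈ 640.5607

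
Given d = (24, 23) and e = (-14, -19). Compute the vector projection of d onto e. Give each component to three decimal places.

d · e = 24·(-14) + 23·(-19) = -336 - 437 = -773
|e|² = 196 + 361 = 557
proj_e d = (-773/557) · (-14, -19) ≈ (19.429, 26.368)

(19.429, 26.368)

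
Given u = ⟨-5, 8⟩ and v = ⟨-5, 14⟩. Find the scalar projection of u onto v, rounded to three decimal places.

9.216

u · v = (-5)·(-5) + 8·14 = 25 + 112 = 137
|v| = √(25 + 196) = √221 ≈ 14.8661
comp_v u = 137 / √221 ≈ 9.216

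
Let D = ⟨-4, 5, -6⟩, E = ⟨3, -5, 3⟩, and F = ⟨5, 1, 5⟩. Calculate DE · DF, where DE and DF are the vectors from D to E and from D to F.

202

DE = E − D = (7, -10, 9)
DF = F − D = (9, -4, 11)
DE · DF = 7·9 + (-10)·(-4) + 9·11 = 63 + 40 + 99 = 202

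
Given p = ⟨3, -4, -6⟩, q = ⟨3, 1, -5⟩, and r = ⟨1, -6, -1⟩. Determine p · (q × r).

q × r:
i: 1·(-1) - (-5)·(-6) = -1 - 30 = -31
j: (-5)·1 - 3·(-1) = -5 - (-3) = -2
k: 3·(-6) - 1·1 = -18 - 1 = -19
q × r = (-31, -2, -19)
p · (q × r) = 3·(-31) + (-4)·(-2) + (-6)·(-19) = -93 + 8 + 114 = 29

29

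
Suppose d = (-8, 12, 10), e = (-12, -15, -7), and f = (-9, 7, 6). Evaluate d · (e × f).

e × f:
i: (-15)·6 - (-7)·7 = -90 - (-49) = -41
j: (-7)·(-9) - (-12)·6 = 63 - (-72) = 135
k: (-12)·7 - (-15)·(-9) = -84 - 135 = -219
e × f = (-41, 135, -219)
d · (e × f) = (-8)·(-41) + 12·135 + 10·(-219) = 328 + 1620 - 2190 = -242

-242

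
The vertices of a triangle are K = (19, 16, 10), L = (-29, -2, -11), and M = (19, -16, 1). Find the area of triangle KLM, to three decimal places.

KL = (-48, -18, -21),  KM = (0, -32, -9)
i: (-18)·(-9) - (-21)·(-32) = 162 - 672 = -510
j: (-21)·0 - (-48)·(-9) = 0 - 432 = -432
k: (-48)·(-32) - (-18)·0 = 1536 - 0 = 1536
KL × KM = (-510, -432, 1536)
|KL × KM| = √2806020 ≈ 1675.1179
area = ½ · 1675.1179 ≈ 837.559

837.559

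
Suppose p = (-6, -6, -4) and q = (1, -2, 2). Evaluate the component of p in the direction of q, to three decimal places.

-0.667

p · q = (-6)·1 + (-6)·(-2) + (-4)·2 = -6 + 12 - 8 = -2
|q| = √(1 + 4 + 4) = √9 ≈ 3.0000
comp_q p = -2 / √9 ≈ -0.667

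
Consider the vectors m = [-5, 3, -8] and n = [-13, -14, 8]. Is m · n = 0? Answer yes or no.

no

m · n = (-5)·(-13) + 3·(-14) + (-8)·8 = 65 - 42 - 64 = -41
Nonzero, so the vectors are not orthogonal.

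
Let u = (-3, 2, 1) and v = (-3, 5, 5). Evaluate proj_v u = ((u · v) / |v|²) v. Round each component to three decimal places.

(-1.220, 2.034, 2.034)

u · v = (-3)·(-3) + 2·5 + 1·5 = 9 + 10 + 5 = 24
|v|² = 9 + 25 + 25 = 59
proj_v u = (24/59) · (-3, 5, 5) ≈ (-1.220, 2.034, 2.034)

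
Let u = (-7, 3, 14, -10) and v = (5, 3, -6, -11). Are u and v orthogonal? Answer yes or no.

u · v = (-7)·5 + 3·3 + 14·(-6) + (-10)·(-11) = -35 + 9 - 84 + 110 = 0
Zero, so the vectors are orthogonal.

yes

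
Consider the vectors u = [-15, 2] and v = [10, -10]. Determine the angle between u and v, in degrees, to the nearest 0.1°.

142.6

u · v = (-15)·10 + 2·(-10) = -150 - 20 = -170
|u|² = 225 + 4 = 229,  |u| = √229 ≈ 15.132746
|v|² = 100 + 100 = 200,  |v| = √200 ≈ 14.142136
cos θ = -170 / (15.132746 · 14.142136) ≈ -0.79436
θ = arccos(-0.79436) ≈ 142.6°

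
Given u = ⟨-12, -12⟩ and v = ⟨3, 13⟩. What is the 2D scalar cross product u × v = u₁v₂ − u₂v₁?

(-12)·13 - (-12)·3 = -156 - (-36) = -120

-120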